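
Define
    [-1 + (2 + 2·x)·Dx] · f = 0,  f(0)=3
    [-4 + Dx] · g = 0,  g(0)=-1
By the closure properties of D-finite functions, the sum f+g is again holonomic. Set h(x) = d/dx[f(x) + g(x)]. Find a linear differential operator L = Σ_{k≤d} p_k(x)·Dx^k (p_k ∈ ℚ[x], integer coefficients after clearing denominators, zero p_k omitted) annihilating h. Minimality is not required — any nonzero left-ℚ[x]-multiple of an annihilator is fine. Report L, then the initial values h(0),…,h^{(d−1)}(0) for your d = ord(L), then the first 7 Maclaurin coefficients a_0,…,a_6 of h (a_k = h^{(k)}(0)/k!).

L = (-44 - 32·x) + (-61 - 128·x - 64·x^2)·Dx + (18 + 34·x + 16·x^2)·Dx^2  (order 2).
h: a_k = -5/2, -67/4, -503/16, -4141/96, -32453/768, -264979/7680, -2065967/92160, …
ICs: h(0) = -5/2, h′(0) = -67/4.

f: a_k = 3, 3/2, -3/8, 3/16, -15/128, 21/256, -63/1024, …
g: a_k = -1, -4, -8, -32/3, -32/3, -128/15, -256/45, …
Weyl lclm of L_f,L_g ⇒ L₀ (ord ≤ 2).
Derive L from L₀ (diff closure).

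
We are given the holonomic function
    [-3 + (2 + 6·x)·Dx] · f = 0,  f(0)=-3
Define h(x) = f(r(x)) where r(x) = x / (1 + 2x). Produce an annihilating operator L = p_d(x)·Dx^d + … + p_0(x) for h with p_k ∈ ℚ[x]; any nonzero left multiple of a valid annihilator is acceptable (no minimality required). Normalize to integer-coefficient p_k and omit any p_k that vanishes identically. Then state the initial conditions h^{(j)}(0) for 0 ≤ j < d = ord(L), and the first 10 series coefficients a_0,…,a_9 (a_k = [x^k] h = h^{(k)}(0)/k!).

L = -3 + (2 + 14·x + 20·x^2)·Dx  (order 1).
h: a_k = -3, -9/2, 99/8, -585/16, 14895/128, -101727/256, 1477503/1024, -11283849/2048, 717364935/32768, -5879661795/65536, …
ICs: h(0) = -3.

f: a_k = -3, -9/2, 27/8, -81/16, 1215/128, -5103/256, 45927/1024, -216513/2048, 8444007/32768, -42220035/65536, …
Substitute x→r, Dx→(1/r')Dx; clear ⇒ L₀.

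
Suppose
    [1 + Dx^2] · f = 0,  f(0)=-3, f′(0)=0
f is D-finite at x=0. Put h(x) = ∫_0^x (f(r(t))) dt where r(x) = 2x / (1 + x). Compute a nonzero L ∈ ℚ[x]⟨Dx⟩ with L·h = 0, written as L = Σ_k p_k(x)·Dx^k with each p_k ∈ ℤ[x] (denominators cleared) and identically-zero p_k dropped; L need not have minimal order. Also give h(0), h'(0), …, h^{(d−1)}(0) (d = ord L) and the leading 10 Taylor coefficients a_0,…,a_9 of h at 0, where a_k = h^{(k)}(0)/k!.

L = 4·Dx + (2 + 6·x + 6·x^2 + 2·x^3)·Dx^2 + (1 + 4·x + 6·x^2 + 4·x^3 + x^4)·Dx^3  (order 3).
h: a_k = 0, -3, 0, 2, -3, 16/5, -8/3, 22/15, 3/10, -2354/945, …
ICs: h(0) = 0, h′(0) = -3, h′′(0) = 0.

f: a_k = -3, 0, 3/2, 0, -1/8, 0, 1/240, 0, -1/13440, 0, …
L₀ from L_f via x↦r, Dx↦r'^{-1}Dx.
∫: right-multiply L₀ by Dx.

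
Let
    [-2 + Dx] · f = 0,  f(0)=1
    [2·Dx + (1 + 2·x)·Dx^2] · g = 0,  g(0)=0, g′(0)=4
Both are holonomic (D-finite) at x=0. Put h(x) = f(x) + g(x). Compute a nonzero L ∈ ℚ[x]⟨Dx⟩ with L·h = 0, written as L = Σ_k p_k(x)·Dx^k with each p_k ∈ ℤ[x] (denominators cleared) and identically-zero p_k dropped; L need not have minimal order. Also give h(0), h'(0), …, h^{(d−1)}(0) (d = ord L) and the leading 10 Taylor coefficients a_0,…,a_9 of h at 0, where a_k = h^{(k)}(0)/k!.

f: a_k = 1, 2, 2, 4/3, 2/3, 4/15, 4/45, 8/315, 2/315, 4/2835, …
g: a_k = 0, 4, -4, 16/3, -8, 64/5, -64/3, 256/7, -64, 1024/9, …
Weyl lclm of L_f,L_g ⇒ L₀ (ord ≤ 3).
L = (-6 - 4·x)·Dx + (1 - 4·x - 4·x^2)·Dx^2 + (1 + 3·x + 2·x^2)·Dx^3  (order 3).
h: a_k = 1, 6, -2, 20/3, -22/3, 196/15, -956/45, 11528/315, -20158/315, 322564/2835, …
ICs: h(0) = 1, h′(0) = 6, h′′(0) = -4.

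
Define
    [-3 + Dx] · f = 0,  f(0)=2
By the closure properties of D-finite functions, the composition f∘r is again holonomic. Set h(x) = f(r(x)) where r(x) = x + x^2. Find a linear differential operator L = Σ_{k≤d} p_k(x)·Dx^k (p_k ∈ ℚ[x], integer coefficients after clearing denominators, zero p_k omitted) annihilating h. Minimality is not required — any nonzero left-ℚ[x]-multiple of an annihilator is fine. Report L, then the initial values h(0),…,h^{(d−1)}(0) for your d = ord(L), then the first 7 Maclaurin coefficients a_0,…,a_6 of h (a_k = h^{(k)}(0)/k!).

f: a_k = 2, 6, 9, 9, 27/4, 81/20, 81/40, …
h₀=f(r): pull back L_f along r ⇒ L₀.
L = (-3 - 6·x) + Dx  (order 1).
h: a_k = 2, 6, 15, 27, 171/4, 1161/20, 2871/40, …
ICs: h(0) = 2.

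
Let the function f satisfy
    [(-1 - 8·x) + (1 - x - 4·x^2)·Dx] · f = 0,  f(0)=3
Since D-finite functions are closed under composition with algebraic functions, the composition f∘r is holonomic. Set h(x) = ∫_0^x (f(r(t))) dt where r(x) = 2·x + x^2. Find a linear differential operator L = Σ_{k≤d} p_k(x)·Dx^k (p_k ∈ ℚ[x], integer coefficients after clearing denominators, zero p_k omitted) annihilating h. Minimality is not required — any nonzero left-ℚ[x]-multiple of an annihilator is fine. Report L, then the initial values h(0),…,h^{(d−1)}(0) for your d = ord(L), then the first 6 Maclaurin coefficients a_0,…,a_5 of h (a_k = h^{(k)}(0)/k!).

f: a_k = 3, 3, 15, 27, 87, 195, …
Substitute x→r, Dx→(1/r')Dx; clear ⇒ L₀.
h=∫h₀ ⇒ L = L₀·Dx.
L = (2 + 34·x + 48·x^2 + 16·x^3)·Dx + (-1 + 2·x + 17·x^2 + 16·x^3 + 4·x^4)·Dx^2  (order 2).
h: a_k = 0, 3, 3, 21, 69, 1731/5, …
ICs: h(0) = 0, h′(0) = 3.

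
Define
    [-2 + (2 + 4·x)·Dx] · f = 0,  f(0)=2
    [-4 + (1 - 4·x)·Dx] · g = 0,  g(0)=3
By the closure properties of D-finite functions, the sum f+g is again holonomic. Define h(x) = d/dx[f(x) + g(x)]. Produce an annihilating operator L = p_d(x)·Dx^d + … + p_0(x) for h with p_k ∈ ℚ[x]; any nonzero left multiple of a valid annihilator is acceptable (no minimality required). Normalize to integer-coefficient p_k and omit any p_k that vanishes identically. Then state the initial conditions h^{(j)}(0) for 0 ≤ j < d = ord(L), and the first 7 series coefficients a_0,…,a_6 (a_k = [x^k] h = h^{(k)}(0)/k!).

f: a_k = 2, 2, -1, 1, -5/4, 7/4, -21/8, …
g: a_k = 3, 12, 48, 192, 768, 3072, 12288, …
Sum ⇒ L₀ = lclm(L_f,L_g) in ℚ(x)⟨Dx⟩.
h₀' ⇒ L via d/dx closure of L₀.
L = (-40 - 32·x) + (-31 - 136·x - 112·x^2)·Dx + (3 - 2·x - 32·x^2 - 32·x^3)·Dx^2  (order 2).
h: a_k = 14, 94, 579, 3067, 61475/4, 294849/4, 2752743/8, …
ICs: h(0) = 14, h′(0) = 94.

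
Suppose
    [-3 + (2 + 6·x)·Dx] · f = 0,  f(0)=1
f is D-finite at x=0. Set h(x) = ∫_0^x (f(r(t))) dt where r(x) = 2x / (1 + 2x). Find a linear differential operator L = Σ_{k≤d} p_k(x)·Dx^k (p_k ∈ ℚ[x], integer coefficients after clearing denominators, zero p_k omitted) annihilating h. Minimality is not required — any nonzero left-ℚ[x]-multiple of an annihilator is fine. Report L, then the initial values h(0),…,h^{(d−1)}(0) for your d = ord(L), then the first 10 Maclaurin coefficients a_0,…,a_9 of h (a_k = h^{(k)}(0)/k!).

f: a_k = 1, 3/2, -9/8, 27/16, -405/128, 1701/256, -15309/1024, 72171/2048, -2814669/32768, 14073345/65536, …
f∘r: x↦r, Dx↦Dx/r' in L_f ⇒ L₀.
h=∫₀ˣh₀: take L = L₀·Dx.
L = -3·Dx + (1 + 10·x + 16·x^2)·Dx^2  (order 2).
h: a_k = 0, 1, 3/2, -7/2, 87/8, -1677/40, 3023/16, -106305/112, 658335/128, -11301055/384, …
ICs: h(0) = 0, h′(0) = 1.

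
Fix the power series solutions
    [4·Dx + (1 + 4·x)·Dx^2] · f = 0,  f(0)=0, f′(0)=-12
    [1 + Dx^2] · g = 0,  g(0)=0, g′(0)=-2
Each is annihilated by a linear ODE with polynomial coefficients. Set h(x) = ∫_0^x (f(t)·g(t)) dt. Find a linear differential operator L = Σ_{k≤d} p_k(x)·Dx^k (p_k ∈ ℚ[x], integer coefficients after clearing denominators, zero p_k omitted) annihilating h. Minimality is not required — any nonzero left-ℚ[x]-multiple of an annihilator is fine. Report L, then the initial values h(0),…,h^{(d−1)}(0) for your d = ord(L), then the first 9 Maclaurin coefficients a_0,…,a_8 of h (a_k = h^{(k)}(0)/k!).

L = (-147 - 144·x - 224·x^2 + 256·x^3 + 256·x^4)·Dx + (-56 - 160·x + 384·x^2 + 512·x^3)·Dx^2 + (-150 - 160·x - 192·x^2 + 512·x^3 + 512·x^4)·Dx^3 + (-56 - 160·x + 384·x^2 + 512·x^3)·Dx^4 + (-3 - 16·x + 32·x^2 + 256·x^3 + 256·x^4)·Dx^5  (order 5).
h: a_k = 0, 0, 0, 8, -12, 124/5, -188/3, 3623/21, -10081/20, …
ICs: h(0) = 0, h′(0) = 0, h′′(0) = 0, h′′′(0) = 48, h′′′′(0) = -288.

f: a_k = 0, -12, 24, -64, 192, -3072/5, 2048, -49152/7, 24576, …
g: a_k = 0, -2, 0, 1/3, 0, -1/60, 0, 1/2520, 0, …
L₀ := L_f ⊗_s L_g (sym. prod.), ord ≤ 4.
h=∫₀ˣh₀: take L = L₀·Dx.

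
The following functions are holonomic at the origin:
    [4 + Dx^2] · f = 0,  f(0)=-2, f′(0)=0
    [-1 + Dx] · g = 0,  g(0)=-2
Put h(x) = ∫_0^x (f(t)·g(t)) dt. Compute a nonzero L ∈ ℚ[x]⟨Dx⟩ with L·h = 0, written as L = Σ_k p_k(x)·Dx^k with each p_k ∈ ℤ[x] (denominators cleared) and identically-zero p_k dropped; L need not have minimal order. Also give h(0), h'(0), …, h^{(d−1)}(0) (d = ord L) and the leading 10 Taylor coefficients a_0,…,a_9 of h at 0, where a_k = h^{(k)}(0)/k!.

f: a_k = -2, 0, 4, 0, -4/3, 0, 8/45, 0, -4/315, 0, …
g: a_k = -2, -2, -1, -1/3, -1/12, -1/60, -1/360, -1/2520, -1/20160, -1/181440, …
h₀=f·g: eliminate ⇒ L₀, order ≤ 2·1.
h=∫₀ˣh₀: take L = L₀·Dx.
L = 5·Dx - 2·Dx^2 + Dx^3  (order 3).
h: a_k = 0, 4, 2, -2, -11/6, -7/30, 41/180, 13/140, 29/10080, -527/90720, …
ICs: h(0) = 0, h′(0) = 4, h′′(0) = 4.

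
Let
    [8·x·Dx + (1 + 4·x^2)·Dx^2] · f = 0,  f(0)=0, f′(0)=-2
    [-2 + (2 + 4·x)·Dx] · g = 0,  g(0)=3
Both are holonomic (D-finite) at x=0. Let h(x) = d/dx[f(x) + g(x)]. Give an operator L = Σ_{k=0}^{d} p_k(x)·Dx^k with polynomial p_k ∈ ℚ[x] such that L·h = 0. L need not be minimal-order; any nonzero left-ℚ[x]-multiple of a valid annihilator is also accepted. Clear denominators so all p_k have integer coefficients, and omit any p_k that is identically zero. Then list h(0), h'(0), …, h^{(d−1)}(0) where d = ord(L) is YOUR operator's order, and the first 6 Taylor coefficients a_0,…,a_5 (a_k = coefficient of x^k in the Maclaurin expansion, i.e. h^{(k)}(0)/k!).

L = (-8 - 40·x + 96·x^2 + 96·x^3) + (-11 - 32·x + 40·x^2 + 384·x^3 + 336·x^4)·Dx + (-1 + 6·x + 24·x^2 + 48·x^3 + 112·x^4 + 96·x^5)·Dx^2  (order 2).
h: a_k = 1, -3, 25/2, -15/2, -151/8, -189/8, …
ICs: h(0) = 1, h′(0) = -3.

f: a_k = 0, -2, 0, 8/3, 0, -32/5, …
g: a_k = 3, 3, -3/2, 3/2, -15/8, 21/8, …
L₀ := lclm(L_f,L_g); ord L₀ ≤ 2+1.
Differentiate: ansatz ord ≤ ord L₀ ⇒ L.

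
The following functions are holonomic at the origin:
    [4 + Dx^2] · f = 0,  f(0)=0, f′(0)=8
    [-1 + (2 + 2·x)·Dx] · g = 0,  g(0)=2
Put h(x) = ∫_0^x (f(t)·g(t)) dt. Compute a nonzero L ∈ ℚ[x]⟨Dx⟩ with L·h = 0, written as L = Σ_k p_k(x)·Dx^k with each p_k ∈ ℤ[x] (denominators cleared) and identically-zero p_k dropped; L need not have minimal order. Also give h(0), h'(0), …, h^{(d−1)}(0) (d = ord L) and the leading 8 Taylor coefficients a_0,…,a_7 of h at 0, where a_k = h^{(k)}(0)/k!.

f: a_k = 0, 8, 0, -16/3, 0, 16/15, 0, -32/315, …
g: a_k = 2, 1, -1/4, 1/8, -5/64, 7/128, -21/512, 33/1024, …
Product ⇒ symmetric product L₀, ord ≤ 2.
∫: right-multiply L₀ by Dx.
L = (19 + 32·x + 16·x^2)·Dx + (-4 - 4·x)·Dx^2 + (4 + 8·x + 4·x^2)·Dx^3  (order 3).
h: a_k = 0, 0, 8, 8/3, -19/6, -13/15, 341/720, 67/560, …
ICs: h(0) = 0, h′(0) = 0, h′′(0) = 16.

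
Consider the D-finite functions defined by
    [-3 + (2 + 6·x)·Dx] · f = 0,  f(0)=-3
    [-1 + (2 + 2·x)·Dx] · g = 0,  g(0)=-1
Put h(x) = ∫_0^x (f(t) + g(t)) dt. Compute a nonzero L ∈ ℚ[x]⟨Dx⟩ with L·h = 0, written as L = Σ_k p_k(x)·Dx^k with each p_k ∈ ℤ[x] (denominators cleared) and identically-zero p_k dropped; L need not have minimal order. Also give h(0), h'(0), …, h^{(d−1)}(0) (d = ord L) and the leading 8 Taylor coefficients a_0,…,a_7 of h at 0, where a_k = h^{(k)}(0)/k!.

L = -3·Dx + (8 + 12·x)·Dx^2 + (4 + 16·x + 12·x^2)·Dx^3  (order 3).
h: a_k = 0, -4, -5/2, 7/6, -41/32, 61/32, -2555/768, 1641/256, …
ICs: h(0) = 0, h′(0) = -4, h′′(0) = -5.

f: a_k = -3, -9/2, 27/8, -81/16, 1215/128, -5103/256, 45927/1024, -216513/2048, …
g: a_k = -1, -1/2, 1/8, -1/16, 5/128, -7/256, 21/1024, -33/2048, …
Sum ⇒ L₀ = lclm(L_f,L_g) in ℚ(x)⟨Dx⟩.
h=∫₀ˣh₀: take L = L₀·Dx.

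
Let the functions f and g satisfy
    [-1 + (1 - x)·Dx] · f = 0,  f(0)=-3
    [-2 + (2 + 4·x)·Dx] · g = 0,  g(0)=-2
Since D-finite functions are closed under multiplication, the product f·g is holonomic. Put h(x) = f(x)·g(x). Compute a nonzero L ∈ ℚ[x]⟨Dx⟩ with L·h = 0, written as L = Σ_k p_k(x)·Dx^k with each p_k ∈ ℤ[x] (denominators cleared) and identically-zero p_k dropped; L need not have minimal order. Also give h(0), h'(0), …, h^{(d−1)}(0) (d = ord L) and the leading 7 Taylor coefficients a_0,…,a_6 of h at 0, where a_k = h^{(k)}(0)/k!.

f: a_k = -3, -3, -3, -3, -3, -3, -3, …
g: a_k = -2, -2, 1, -1, 5/4, -7/4, 21/8, …
f·g: L₀ = L_f ⊗_s L_g, ord ≤ 1·1.
L = (2 + x) + (-1 - x + 2·x^2)·Dx  (order 1).
h: a_k = 6, 12, 9, 12, 33/4, 27/2, 45/8, …
ICs: h(0) = 6.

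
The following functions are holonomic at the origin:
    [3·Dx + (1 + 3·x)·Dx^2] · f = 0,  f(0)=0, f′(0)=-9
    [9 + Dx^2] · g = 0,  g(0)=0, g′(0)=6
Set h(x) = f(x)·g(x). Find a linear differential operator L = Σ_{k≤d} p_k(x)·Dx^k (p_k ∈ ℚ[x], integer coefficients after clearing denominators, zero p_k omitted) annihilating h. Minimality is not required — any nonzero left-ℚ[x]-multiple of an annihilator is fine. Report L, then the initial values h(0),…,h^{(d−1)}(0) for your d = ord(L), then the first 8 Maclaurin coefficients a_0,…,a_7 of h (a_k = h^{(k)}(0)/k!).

L = (-81 + 486·x + 4617·x^2 + 11664·x^3 + 8748·x^4) + (36 + 540·x + 1944·x^2 + 1944·x^3)·Dx + (180·x + 1134·x^2 + 2592·x^3 + 1944·x^4)·Dx^2 + (4 + 60·x + 216·x^2 + 216·x^3)·Dx^3 + (1 + 14·x + 69·x^2 + 144·x^3 + 108·x^4)·Dx^4  (order 4).
h: a_k = 0, 0, -54, 81, -81, 243, -2673/4, 67797/40, …
ICs: h(0) = 0, h′(0) = 0, h′′(0) = -108, h′′′(0) = 486.

f: a_k = 0, -9, 27/2, -27, 243/4, -729/5, 729/2, -6561/7, …
g: a_k = 0, 6, 0, -9, 0, 81/20, 0, -243/280, …
f·g: L₀ = L_f ⊗_s L_g, ord ≤ 2·2.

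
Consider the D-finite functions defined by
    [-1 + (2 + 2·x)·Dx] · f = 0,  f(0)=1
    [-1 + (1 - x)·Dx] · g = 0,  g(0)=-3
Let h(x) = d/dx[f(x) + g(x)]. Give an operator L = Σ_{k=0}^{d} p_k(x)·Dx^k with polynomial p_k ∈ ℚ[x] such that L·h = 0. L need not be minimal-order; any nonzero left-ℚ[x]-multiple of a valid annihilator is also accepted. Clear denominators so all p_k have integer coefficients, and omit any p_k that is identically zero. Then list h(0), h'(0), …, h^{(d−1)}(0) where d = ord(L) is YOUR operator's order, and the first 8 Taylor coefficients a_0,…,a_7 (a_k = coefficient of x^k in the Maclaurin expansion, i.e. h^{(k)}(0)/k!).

f: a_k = 1, 1/2, -1/8, 1/16, -5/128, 7/256, -21/1024, 33/2048, …
g: a_k = -3, -3, -3, -3, -3, -3, -3, -3, …
Weyl lclm of L_f,L_g ⇒ L₀ (ord ≤ 2).
Derive L from L₀ (diff closure).
L = (-18 - 6·x) + (-21 - 54·x - 21·x^2)·Dx + (10 + 6·x - 10·x^2 - 6·x^3)·Dx^2  (order 2).
h: a_k = -5/2, -25/4, -141/16, -389/32, -3805/256, -9279/512, -42777/2048, -98733/4096, …
ICs: h(0) = -5/2, h′(0) = -25/4.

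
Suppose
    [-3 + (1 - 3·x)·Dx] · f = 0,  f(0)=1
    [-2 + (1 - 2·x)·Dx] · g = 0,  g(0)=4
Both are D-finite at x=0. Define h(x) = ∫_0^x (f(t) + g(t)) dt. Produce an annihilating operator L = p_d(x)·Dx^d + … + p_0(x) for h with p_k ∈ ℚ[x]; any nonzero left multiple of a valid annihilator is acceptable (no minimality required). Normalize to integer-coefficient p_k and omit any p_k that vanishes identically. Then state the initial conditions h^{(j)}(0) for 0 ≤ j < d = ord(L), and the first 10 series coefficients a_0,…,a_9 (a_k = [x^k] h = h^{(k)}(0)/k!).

f: a_k = 1, 3, 9, 27, 81, 243, 729, 2187, 6561, 19683, …
g: a_k = 4, 8, 16, 32, 64, 128, 256, 512, 1024, 2048, …
L₀ := lclm(L_f,L_g); ord L₀ ≤ 1+1.
∫: right-multiply L₀ by Dx.
L = -12·Dx + (10 - 24·x)·Dx^2 + (-1 + 5·x - 6·x^2)·Dx^3  (order 3).
h: a_k = 0, 5, 11/2, 25/3, 59/4, 29, 371/6, 985/7, 2699/8, 7585/9, …
ICs: h(0) = 0, h′(0) = 5, h′′(0) = 11.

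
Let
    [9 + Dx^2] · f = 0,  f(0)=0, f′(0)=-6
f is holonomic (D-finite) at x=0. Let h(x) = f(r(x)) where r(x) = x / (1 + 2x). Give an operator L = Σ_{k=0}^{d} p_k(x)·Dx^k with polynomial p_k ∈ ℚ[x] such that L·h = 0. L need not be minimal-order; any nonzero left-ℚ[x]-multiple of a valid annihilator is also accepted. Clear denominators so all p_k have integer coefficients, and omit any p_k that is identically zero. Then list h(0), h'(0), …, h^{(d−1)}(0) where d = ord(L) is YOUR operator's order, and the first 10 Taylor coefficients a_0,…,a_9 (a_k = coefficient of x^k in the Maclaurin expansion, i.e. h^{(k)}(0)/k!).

L = 9 + (4 + 24·x + 48·x^2 + 32·x^3)·Dx + (1 + 8·x + 24·x^2 + 32·x^3 + 16·x^4)·Dx^2  (order 2).
h: a_k = 0, -6, 12, -15, -6, 2319/20, -975/2, 429483/280, -83163/20, 4548585/448, …
ICs: h(0) = 0, h′(0) = -6.

f: a_k = 0, -6, 0, 9, 0, -81/20, 0, 243/280, 0, -243/2240, …
L₀ from L_f via x↦r, Dx↦r'^{-1}Dx.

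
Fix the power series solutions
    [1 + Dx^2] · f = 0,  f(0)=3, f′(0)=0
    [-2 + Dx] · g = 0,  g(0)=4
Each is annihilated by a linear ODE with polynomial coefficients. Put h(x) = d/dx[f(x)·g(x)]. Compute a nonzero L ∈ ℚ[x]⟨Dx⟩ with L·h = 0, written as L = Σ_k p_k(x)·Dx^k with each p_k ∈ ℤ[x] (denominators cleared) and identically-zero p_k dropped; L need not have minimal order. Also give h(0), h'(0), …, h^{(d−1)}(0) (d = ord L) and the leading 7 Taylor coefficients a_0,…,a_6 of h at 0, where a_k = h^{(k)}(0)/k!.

f: a_k = 3, 0, -3/2, 0, 1/8, 0, -1/240, …
g: a_k = 4, 8, 8, 16/3, 8/3, 16/15, 16/45, …
L₀ := L_f ⊗_s L_g (sym. prod.), ord ≤ 2.
Derive L from L₀ (diff closure).
L = 5 - 4·Dx + Dx^2  (order 2).
h: a_k = 24, 36, 12, -14, -19, -117/10, -139/30, …
ICs: h(0) = 24, h′(0) = 36.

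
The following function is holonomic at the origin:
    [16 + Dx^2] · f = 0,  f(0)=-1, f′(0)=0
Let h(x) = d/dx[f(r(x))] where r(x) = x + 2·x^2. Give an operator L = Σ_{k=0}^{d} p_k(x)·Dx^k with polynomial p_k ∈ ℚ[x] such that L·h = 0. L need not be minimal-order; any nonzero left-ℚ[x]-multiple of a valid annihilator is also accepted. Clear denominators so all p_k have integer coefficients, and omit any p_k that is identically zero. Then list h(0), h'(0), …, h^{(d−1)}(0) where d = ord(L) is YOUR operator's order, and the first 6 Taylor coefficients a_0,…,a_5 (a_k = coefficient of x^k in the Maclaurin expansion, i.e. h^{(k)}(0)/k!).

f: a_k = -1, 0, 8, 0, -32/3, 0, …
Substitute x→r, Dx→(1/r')Dx; clear ⇒ L₀.
h=h₀': d/dx-closure on L₀ ⇒ L.
L = (64 + 256·x + 1536·x^2 + 4096·x^3 + 4096·x^4) + (-12 - 48·x)·Dx + (1 + 8·x + 16·x^2)·Dx^2  (order 2).
h: a_k = 0, 16, 96, 256/3, -1280/3, -22528/15, …
ICs: h(0) = 0, h′(0) = 16.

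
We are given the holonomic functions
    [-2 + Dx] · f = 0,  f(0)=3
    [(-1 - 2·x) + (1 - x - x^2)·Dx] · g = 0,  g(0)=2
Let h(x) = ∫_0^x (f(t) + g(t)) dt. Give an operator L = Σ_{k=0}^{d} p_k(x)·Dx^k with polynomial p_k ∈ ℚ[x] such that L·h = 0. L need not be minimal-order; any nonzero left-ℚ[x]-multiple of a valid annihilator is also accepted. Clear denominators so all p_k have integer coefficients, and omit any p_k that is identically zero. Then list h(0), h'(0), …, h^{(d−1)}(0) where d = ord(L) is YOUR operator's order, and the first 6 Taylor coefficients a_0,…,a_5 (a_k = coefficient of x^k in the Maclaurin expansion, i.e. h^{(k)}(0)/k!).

L = (4 + 8·x + 24·x^2 + 8·x^3)·Dx + (-14·x - 10·x^2 + 8·x^3 + 4·x^4)·Dx^2 + (-1 + 5·x - x^2 - 6·x^3 - 2·x^4)·Dx^3  (order 3).
h: a_k = 0, 5, 4, 10/3, 5/2, 12/5, …
ICs: h(0) = 0, h′(0) = 5, h′′(0) = 8.

f: a_k = 3, 6, 6, 4, 2, 4/5, …
g: a_k = 2, 2, 4, 6, 10, 16, …
Weyl lclm of L_f,L_g ⇒ L₀ (ord ≤ 2).
∫: right-multiply L₀ by Dx.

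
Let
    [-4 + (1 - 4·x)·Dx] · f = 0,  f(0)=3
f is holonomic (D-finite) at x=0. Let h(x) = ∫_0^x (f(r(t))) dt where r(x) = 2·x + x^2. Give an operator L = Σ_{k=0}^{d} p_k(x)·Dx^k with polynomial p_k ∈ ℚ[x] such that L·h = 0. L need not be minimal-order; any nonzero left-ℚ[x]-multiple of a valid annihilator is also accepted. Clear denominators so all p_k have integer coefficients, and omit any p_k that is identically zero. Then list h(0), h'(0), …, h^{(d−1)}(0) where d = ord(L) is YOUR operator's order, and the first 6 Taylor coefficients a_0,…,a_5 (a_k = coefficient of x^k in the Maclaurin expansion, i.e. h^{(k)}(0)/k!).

f: a_k = 3, 12, 48, 192, 768, 3072, …
L₀ from L_f via x↦r, Dx↦r'^{-1}Dx.
Integrate: L := L₀·Dx.
L = (8 + 8·x)·Dx + (-1 + 8·x + 4·x^2)·Dx^2  (order 2).
h: a_k = 0, 3, 12, 68, 432, 2928, …
ICs: h(0) = 0, h′(0) = 3.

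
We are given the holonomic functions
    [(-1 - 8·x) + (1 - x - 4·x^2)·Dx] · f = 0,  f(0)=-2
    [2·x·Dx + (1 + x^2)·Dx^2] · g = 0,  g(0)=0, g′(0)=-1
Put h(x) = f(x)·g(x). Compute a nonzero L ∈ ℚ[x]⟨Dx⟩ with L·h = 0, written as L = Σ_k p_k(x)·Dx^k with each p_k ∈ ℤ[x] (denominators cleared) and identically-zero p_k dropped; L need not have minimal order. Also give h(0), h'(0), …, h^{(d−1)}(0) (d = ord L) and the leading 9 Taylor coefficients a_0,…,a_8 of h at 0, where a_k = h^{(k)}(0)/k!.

L = (8 + 2·x + 24·x^2) + (2 + 14·x + 4·x^2 + 24·x^3)·Dx + (-1 + x + 3·x^2 + x^3 + 4·x^4)·Dx^2  (order 2).
h: a_k = 0, 2, 2, 28/3, 52/3, 826/15, 622/5, 7232/21, 88408/105, …
ICs: h(0) = 0, h′(0) = 2.

f: a_k = -2, -2, -10, -18, -58, -130, -362, -882, -2330, …
g: a_k = 0, -1, 0, 1/3, 0, -1/5, 0, 1/7, 0, …
h₀=f·g: eliminate ⇒ L₀, order ≤ 1·2.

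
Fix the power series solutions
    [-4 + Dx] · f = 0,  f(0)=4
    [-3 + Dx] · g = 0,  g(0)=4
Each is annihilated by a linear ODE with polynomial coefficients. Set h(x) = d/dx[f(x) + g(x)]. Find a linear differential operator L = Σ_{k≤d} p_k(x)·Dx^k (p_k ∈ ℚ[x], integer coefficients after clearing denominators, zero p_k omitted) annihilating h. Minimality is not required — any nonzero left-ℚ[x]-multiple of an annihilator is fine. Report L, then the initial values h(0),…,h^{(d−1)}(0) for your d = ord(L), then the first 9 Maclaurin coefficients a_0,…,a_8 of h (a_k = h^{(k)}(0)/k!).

f: a_k = 4, 16, 32, 128/3, 128/3, 512/15, 1024/45, 4096/315, 2048/315, …
g: a_k = 4, 12, 18, 18, 27/2, 81/10, 81/20, 243/140, 729/1120, …
Sum ⇒ L₀ = lclm(L_f,L_g) in ℚ(x)⟨Dx⟩.
h₀' ⇒ L via d/dx closure of L₀.
L = 12 - 7·Dx + Dx^2  (order 2).
h: a_k = 28, 100, 182, 674/3, 1267/6, 965/6, 18571/180, 72097/1260, 40261/1440, …
ICs: h(0) = 28, h′(0) = 100.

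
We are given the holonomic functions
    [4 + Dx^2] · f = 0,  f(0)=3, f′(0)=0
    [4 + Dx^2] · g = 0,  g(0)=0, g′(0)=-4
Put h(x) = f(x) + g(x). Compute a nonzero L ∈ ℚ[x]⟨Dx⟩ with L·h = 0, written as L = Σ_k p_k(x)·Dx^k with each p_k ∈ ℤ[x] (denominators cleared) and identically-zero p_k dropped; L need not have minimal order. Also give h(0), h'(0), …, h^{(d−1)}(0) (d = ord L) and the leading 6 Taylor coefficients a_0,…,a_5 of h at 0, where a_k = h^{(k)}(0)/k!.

L = 4 + Dx^2  (order 2).
h: a_k = 3, -4, -6, 8/3, 2, -8/15, …
ICs: h(0) = 3, h′(0) = -4.

f: a_k = 3, 0, -6, 0, 2, 0, …
g: a_k = 0, -4, 0, 8/3, 0, -8/15, …
Weyl lclm of L_f,L_g ⇒ L₀ (ord ≤ 4).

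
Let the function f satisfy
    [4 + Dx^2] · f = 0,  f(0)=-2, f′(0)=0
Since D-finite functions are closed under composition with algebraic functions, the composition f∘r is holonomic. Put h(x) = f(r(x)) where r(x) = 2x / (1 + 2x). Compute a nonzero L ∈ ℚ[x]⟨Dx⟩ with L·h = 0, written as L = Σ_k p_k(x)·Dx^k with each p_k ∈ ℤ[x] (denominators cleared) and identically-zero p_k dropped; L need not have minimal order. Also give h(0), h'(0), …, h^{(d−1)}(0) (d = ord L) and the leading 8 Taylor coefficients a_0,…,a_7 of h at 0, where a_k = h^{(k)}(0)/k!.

L = 16 + (4 + 24·x + 48·x^2 + 32·x^3)·Dx + (1 + 8·x + 24·x^2 + 32·x^3 + 16·x^4)·Dx^2  (order 2).
h: a_k = -2, 0, 16, -64, 512/3, -1024/3, 19712/45, 1024/5, …
ICs: h(0) = -2, h′(0) = 0.

f: a_k = -2, 0, 4, 0, -4/3, 0, 8/45, 0, …
Change of var in L_f (x↦r) gives L₀.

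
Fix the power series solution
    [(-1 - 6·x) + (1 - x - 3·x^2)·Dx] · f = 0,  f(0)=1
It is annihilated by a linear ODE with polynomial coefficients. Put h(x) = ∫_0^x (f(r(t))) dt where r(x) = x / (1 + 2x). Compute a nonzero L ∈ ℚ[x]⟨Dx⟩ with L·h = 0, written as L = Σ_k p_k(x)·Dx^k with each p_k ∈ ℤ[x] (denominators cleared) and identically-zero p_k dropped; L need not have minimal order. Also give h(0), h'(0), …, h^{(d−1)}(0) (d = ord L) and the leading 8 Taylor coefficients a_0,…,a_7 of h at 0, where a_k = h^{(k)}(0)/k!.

f: a_k = 1, 1, 4, 7, 19, 40, 97, 217, …
Substitute x→r, Dx→(1/r')Dx; clear ⇒ L₀.
∫: right-multiply L₀ by Dx.
L = (1 + 8·x)·Dx + (-1 - 5·x - 5·x^2 + 2·x^3)·Dx^2  (order 2).
h: a_k = 0, 1, 1/2, 2/3, -5/4, 17/5, -28/3, 185/7, …
ICs: h(0) = 0, h′(0) = 1.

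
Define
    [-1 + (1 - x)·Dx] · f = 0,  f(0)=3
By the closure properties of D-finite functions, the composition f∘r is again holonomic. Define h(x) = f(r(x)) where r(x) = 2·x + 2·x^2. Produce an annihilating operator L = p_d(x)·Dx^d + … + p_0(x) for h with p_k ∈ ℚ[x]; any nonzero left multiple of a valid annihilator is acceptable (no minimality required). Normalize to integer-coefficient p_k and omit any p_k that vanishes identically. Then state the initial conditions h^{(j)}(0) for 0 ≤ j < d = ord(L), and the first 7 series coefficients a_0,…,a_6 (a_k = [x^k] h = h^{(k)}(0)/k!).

L = (2 + 4·x) + (-1 + 2·x + 2·x^2)·Dx  (order 1).
h: a_k = 3, 6, 18, 48, 132, 360, 984, …
ICs: h(0) = 3.

f: a_k = 3, 3, 3, 3, 3, 3, 3, …
h₀=f(r): pull back L_f along r ⇒ L₀.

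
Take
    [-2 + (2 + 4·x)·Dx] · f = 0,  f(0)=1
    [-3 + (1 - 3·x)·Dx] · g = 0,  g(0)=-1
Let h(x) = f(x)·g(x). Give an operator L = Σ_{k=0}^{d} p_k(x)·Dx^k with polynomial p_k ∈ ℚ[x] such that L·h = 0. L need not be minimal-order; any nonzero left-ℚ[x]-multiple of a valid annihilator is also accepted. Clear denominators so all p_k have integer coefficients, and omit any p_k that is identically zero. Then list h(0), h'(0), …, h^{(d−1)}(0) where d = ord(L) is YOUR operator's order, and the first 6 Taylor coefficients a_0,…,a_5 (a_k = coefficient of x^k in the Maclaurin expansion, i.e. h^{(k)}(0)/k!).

f: a_k = 1, 1, -1/2, 1/2, -5/8, 7/8, …
g: a_k = -1, -3, -9, -27, -81, -243, …
L₀ := L_f ⊗_s L_g (sym. prod.), ord ≤ 1.
L = (4 + 3·x) + (-1 + x + 6·x^2)·Dx  (order 1).
h: a_k = -1, -4, -23/2, -35, -835/8, -314, …
ICs: h(0) = -1.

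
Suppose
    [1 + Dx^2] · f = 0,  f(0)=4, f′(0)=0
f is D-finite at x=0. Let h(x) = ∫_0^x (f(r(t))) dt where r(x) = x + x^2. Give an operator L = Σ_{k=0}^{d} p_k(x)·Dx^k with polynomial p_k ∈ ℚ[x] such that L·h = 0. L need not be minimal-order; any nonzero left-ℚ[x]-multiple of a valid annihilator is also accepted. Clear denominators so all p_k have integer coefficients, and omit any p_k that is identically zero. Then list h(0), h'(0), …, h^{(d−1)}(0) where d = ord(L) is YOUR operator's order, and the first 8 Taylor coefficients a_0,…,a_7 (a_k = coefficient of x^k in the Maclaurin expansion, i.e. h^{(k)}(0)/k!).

L = (1 + 6·x + 12·x^2 + 8·x^3)·Dx - 2·Dx^2 + (1 + 2·x)·Dx^3  (order 3).
h: a_k = 0, 4, 0, -2/3, -1, -11/30, 1/9, 179/1260, …
ICs: h(0) = 0, h′(0) = 4, h′′(0) = 0.

f: a_k = 4, 0, -2, 0, 1/6, 0, -1/180, 0, …
Substitute x→r, Dx→(1/r')Dx; clear ⇒ L₀.
∫: right-multiply L₀ by Dx.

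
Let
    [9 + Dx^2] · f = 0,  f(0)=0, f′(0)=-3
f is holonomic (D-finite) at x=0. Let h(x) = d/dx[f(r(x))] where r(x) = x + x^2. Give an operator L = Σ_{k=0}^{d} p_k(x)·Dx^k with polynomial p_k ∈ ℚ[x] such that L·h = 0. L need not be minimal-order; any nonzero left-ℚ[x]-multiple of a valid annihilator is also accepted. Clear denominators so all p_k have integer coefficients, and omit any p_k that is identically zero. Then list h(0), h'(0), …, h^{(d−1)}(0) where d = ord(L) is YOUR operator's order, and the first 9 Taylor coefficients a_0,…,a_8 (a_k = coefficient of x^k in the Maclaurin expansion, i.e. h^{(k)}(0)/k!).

f: a_k = 0, -3, 0, 9/2, 0, -81/40, 0, 243/560, 0, …
Substitute x→r, Dx→(1/r')Dx; clear ⇒ L₀.
Derive L from L₀ (diff closure).
L = (21 + 72·x + 216·x^2 + 288·x^3 + 144·x^4) + (-6 - 12·x)·Dx + (1 + 4·x + 4·x^2)·Dx^2  (order 2).
h: a_k = -3, -6, 27/2, 54, 459/8, -135/4, -11097/80, -1377/10, -43011/4480, …
ICs: h(0) = -3, h′(0) = -6.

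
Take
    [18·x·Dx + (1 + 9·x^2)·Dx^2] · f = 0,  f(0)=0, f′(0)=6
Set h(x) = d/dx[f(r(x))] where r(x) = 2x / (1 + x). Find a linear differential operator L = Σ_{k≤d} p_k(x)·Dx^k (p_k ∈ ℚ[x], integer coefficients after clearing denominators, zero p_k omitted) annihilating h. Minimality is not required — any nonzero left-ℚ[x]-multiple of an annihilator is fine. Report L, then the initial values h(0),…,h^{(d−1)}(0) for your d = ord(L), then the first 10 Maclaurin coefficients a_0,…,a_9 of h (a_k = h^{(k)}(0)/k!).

f: a_k = 0, 6, 0, -18, 0, 486/5, 0, -4374/7, 0, 4374, …
f∘r: x↦r, Dx↦Dx/r' in L_f ⇒ L₀.
Differentiate: ansatz ord ≤ ord L₀ ⇒ L.
L = (2 + 74·x) + (1 + 2·x + 37·x^2)·Dx  (order 1).
h: a_k = 12, -24, -396, 1680, 11292, -84744, -248316, 3632160, 1923372, -138236664, …
ICs: h(0) = 12.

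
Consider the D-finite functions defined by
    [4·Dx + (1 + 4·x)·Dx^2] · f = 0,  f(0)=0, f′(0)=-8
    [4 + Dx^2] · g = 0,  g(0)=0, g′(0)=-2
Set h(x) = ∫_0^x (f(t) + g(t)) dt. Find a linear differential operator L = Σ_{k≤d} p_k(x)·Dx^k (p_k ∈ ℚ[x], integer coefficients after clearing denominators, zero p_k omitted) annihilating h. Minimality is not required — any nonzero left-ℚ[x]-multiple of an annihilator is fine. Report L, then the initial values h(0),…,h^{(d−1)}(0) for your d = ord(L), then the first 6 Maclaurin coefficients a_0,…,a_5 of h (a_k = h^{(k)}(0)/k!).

L = (400 + 128·x + 256·x^2)·Dx^2 + (36 + 176·x + 192·x^2 + 256·x^3)·Dx^3 + (100 + 32·x + 64·x^2)·Dx^4 + (9 + 44·x + 48·x^2 + 64·x^3)·Dx^5  (order 5).
h: a_k = 0, 0, -5, 16/3, -31/3, 128/5, …
ICs: h(0) = 0, h′(0) = 0, h′′(0) = -10, h′′′(0) = 32, h′′′′(0) = -248.

f: a_k = 0, -8, 16, -128/3, 128, -2048/5, …
g: a_k = 0, -2, 0, 4/3, 0, -4/15, …
f+g: L₀ = lclm(L_f,L_g), ord ≤ 2+2.
Integrate: L := L₀·Dx.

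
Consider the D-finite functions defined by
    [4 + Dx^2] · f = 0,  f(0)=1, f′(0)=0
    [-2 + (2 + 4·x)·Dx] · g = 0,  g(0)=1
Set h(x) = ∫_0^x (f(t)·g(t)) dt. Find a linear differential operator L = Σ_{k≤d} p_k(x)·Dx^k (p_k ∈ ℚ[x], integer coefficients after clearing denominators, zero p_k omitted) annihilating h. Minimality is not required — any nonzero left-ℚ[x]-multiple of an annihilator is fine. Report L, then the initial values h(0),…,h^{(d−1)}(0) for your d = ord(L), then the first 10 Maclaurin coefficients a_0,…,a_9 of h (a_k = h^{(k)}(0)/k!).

L = (7 + 16·x + 16·x^2)·Dx + (-2 - 4·x)·Dx^2 + (1 + 4·x + 4·x^2)·Dx^3  (order 3).
h: a_k = 0, 1, 1/2, -5/6, -3/8, 5/24, 13/144, -349/5040, 401/5760, -44047/362880, …
ICs: h(0) = 0, h′(0) = 1, h′′(0) = 1.

f: a_k = 1, 0, -2, 0, 2/3, 0, -4/45, 0, 2/315, 0, …
g: a_k = 1, 1, -1/2, 1/2, -5/8, 7/8, -21/16, 33/16, -429/128, 715/128, …
L₀ := L_f ⊗_s L_g (sym. prod.), ord ≤ 2.
Integrate: L := L₀·Dx.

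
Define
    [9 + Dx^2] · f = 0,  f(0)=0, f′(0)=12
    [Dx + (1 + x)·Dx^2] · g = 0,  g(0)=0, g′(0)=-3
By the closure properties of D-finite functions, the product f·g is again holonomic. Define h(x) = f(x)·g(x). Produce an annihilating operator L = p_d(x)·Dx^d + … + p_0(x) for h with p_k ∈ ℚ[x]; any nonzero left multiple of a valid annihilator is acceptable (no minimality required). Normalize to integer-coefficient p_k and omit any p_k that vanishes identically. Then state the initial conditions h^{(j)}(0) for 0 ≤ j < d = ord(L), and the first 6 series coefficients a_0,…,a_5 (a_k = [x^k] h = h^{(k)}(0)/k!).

f: a_k = 0, 12, 0, -18, 0, 81/10, …
g: a_k = 0, -3, 3/2, -1, 3/4, -3/5, …
f·g: L₀ = L_f ⊗_s L_g, ord ≤ 2·2.
L = (2493 + 10854·x + 17091·x^2 + 11664·x^3 + 2916·x^4) + (612 + 1908·x + 1944·x^2 + 648·x^3)·Dx + (592 + 2484·x + 3834·x^2 + 2592·x^3 + 648·x^4)·Dx^2 + (68 + 212·x + 216·x^2 + 72·x^3)·Dx^3 + (35 + 142·x + 215·x^2 + 144·x^3 + 36·x^4)·Dx^4  (order 4).
h: a_k = 0, 0, -36, 18, 42, -18, …
ICs: h(0) = 0, h′(0) = 0, h′′(0) = -72, h′′′(0) = 108.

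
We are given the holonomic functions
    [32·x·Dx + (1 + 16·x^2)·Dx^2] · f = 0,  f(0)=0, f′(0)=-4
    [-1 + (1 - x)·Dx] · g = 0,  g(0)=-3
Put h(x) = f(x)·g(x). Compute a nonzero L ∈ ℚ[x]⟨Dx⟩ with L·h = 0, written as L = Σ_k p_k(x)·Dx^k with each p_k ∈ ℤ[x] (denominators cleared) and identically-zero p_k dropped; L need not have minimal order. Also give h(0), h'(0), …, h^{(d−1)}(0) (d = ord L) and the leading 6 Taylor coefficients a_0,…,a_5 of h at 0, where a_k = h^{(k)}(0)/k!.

L = 32·x + (2 - 32·x + 64·x^2)·Dx + (-1 + x - 16·x^2 + 16·x^3)·Dx^2  (order 2).
h: a_k = 0, 12, 12, -52, -52, 2812/5, …
ICs: h(0) = 0, h′(0) = 12.

f: a_k = 0, -4, 0, 64/3, 0, -1024/5, …
g: a_k = -3, -3, -3, -3, -3, -3, …
Product ⇒ symmetric product L₀, ord ≤ 2.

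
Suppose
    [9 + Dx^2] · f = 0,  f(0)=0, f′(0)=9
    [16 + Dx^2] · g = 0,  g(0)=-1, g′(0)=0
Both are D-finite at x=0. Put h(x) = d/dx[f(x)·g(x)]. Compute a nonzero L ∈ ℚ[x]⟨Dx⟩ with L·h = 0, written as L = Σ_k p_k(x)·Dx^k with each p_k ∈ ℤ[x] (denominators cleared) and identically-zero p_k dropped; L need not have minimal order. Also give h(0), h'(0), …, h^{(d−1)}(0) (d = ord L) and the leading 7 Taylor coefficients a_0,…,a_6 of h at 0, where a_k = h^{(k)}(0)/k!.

L = 49 + 50·Dx^2 + Dx^4  (order 4).
h: a_k = -9, 0, 513/2, 0, -8403/8, 0, 137257/80, …
ICs: h(0) = -9, h′(0) = 0, h′′(0) = 513, h′′′(0) = 0.

f: a_k = 0, 9, 0, -27/2, 0, 243/40, 0, …
g: a_k = -1, 0, 8, 0, -32/3, 0, 256/45, …
h₀=f·g: eliminate ⇒ L₀, order ≤ 2·2.
Differentiate: ansatz ord ≤ ord L₀ ⇒ L.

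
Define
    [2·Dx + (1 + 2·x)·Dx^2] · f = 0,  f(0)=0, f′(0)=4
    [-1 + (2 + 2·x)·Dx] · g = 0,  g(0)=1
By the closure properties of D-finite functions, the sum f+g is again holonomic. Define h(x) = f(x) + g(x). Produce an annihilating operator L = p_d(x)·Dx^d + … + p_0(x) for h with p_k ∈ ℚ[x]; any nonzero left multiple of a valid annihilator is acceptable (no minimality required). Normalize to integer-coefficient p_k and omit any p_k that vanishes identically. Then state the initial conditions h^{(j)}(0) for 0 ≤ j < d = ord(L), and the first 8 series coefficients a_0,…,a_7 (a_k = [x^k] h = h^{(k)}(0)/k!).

L = (10 + 4·x)·Dx + (29 + 52·x + 20·x^2)·Dx^2 + (6 + 22·x + 24·x^2 + 8·x^3)·Dx^3  (order 3).
h: a_k = 1, 9/2, -33/8, 259/48, -1029/128, 16419/1280, -65599/3072, 524519/14336, …
ICs: h(0) = 1, h′(0) = 9/2, h′′(0) = -33/4.

f: a_k = 0, 4, -4, 16/3, -8, 64/5, -64/3, 256/7, …
g: a_k = 1, 1/2, -1/8, 1/16, -5/128, 7/256, -21/1024, 33/2048, …
Sum ⇒ L₀ = lclm(L_f,L_g) in ℚ(x)⟨Dx⟩.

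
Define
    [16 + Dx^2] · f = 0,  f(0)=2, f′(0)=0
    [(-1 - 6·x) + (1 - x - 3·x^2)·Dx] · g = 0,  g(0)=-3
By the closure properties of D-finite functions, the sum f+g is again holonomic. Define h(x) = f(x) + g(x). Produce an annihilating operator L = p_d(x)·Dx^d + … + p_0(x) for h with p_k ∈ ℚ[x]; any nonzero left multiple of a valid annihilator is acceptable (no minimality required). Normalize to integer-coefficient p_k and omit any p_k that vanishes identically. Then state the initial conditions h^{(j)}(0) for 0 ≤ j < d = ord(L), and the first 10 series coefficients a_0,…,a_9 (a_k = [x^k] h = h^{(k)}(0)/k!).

f: a_k = 2, 0, -16, 0, 64/3, 0, -512/45, 0, 1024/315, 0, …
g: a_k = -3, -3, -12, -21, -57, -120, -291, -651, -1524, -3477, …
Sum ⇒ L₀ = lclm(L_f,L_g) in ℚ(x)⟨Dx⟩.
L = (-464 - 2816·x - 416·x^2 - 2112·x^3 - 5760·x^4 - 6912·x^5) + (192 - 304·x - 672·x^2 + 1312·x^3 + 1008·x^4 - 3456·x^5 - 3456·x^6)·Dx + (-29 - 176·x - 26·x^2 - 132·x^3 - 360·x^4 - 432·x^5)·Dx^2 + (12 - 19·x - 42·x^2 + 82·x^3 + 63·x^4 - 216·x^5 - 216·x^6)·Dx^3  (order 3).
h: a_k = -1, -3, -28, -21, -107/3, -120, -13607/45, -651, -479036/315, -3477, …
ICs: h(0) = -1, h′(0) = -3, h′′(0) = -56.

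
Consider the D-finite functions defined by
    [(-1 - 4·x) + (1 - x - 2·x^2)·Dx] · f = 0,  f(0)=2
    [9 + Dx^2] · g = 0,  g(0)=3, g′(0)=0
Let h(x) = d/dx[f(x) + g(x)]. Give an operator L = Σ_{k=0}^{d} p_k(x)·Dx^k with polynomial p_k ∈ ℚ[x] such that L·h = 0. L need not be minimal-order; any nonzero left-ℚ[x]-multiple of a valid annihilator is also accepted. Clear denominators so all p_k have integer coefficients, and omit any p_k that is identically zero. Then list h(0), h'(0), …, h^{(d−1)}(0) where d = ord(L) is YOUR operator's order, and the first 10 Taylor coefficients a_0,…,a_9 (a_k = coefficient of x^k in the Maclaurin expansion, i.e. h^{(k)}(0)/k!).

f: a_k = 2, 2, 6, 10, 22, 42, 86, 170, 342, 682, …
g: a_k = 3, 0, -27/2, 0, 81/8, 0, -243/80, 0, 2187/4480, 0, …
Weyl lclm of L_f,L_g ⇒ L₀ (ord ≤ 3).
Derive L from L₀ (diff closure).
L = (954 + 3600·x + 8154·x^2 + 4140·x^3 + 5760·x^4 + 3888·x^5 + 2592·x^6) + (-117 - 369·x + 585·x^2 + 747·x^3 + 90·x^4 + 828·x^5 + 1512·x^6 + 864·x^7)·Dx + (106 + 400·x + 906·x^2 + 460·x^3 + 640·x^4 + 432·x^5 + 288·x^6)·Dx^2 + (-13 - 41·x + 65·x^2 + 83·x^3 + 10·x^4 + 92·x^5 + 168·x^6 + 96·x^7)·Dx^3  (order 3).
h: a_k = 2, -15, 30, 257/2, 210, 19911/40, 1190, 1534347/560, 6138, 61194613/4480, …
ICs: h(0) = 2, h′(0) = -15, h′′(0) = 60.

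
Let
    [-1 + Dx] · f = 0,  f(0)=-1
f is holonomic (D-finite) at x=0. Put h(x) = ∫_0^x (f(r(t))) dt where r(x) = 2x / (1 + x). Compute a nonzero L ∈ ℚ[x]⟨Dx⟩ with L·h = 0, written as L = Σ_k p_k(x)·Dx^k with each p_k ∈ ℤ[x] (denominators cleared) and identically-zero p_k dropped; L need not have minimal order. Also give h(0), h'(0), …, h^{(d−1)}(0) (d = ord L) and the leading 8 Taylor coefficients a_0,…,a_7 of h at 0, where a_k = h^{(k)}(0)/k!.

f: a_k = -1, -1, -1/2, -1/6, -1/24, -1/120, -1/720, -1/5040, …
Change of var in L_f (x↦r) gives L₀.
∫: right-multiply L₀ by Dx.
L = -2·Dx + (1 + 2·x + x^2)·Dx^2  (order 2).
h: a_k = 0, -1, -1, 0, 1/6, -2/15, 1/15, -4/315, …
ICs: h(0) = 0, h′(0) = -1.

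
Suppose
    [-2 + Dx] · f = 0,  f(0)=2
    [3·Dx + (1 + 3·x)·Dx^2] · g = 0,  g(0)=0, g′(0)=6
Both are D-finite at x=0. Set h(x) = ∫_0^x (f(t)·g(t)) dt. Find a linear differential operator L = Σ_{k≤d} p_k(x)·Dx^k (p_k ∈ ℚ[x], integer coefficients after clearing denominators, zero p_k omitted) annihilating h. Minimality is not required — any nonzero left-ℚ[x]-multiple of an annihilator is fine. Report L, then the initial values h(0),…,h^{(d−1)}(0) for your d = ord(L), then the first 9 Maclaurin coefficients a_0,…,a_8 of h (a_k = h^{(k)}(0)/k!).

L = (-2 + 12·x)·Dx + (-1 - 12·x)·Dx^2 + (1 + 3·x)·Dx^3  (order 3).
h: a_k = 0, 0, 6, 2, 6, -29/5, 221/15, -220/7, 15193/210, …
ICs: h(0) = 0, h′(0) = 0, h′′(0) = 12.

f: a_k = 2, 4, 4, 8/3, 4/3, 8/15, 8/45, 16/315, 4/315, …
g: a_k = 0, 6, -9, 18, -81/2, 486/5, -243, 4374/7, -6561/4, …
Sym-product of L_f,L_g gives L₀ (≤ ord 2).
Integrate: L := L₀·Dx.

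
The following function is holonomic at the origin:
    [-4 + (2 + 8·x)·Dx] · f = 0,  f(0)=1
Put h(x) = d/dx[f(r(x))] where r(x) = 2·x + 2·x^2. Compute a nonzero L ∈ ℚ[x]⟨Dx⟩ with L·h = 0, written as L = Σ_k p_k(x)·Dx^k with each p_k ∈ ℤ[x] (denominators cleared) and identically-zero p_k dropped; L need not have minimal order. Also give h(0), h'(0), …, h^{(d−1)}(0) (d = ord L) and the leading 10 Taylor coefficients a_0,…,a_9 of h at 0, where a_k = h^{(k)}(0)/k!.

f: a_k = 1, 2, -2, 4, -10, 28, -84, 264, -858, 2860, …
f∘r: x↦r, Dx↦Dx/r' in L_f ⇒ L₀.
Differentiate: ansatz ord ≤ ord L₀ ⇒ L.
L = -2 + (-1 - 10·x - 24·x^2 - 16·x^3)·Dx  (order 1).
h: a_k = 4, -8, 48, -288, 1760, -10944, 68992, -439552, 2823552, -18256640, …
ICs: h(0) = 4.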